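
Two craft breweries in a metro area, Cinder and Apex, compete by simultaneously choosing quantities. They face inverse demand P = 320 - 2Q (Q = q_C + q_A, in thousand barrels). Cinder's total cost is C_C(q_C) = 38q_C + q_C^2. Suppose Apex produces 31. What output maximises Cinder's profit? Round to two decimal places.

With the rival's output fixed at 31, Cinder's profit is π_C = (320 - 2·31 - 2q_C)q_C - (38q_C + q_C²) = (258 - 2q_C)q_C - (38q_C + q_C²).
∂π_C/∂q_C = 220 - 6q_C = 0, so q_C = 110/3.

36.67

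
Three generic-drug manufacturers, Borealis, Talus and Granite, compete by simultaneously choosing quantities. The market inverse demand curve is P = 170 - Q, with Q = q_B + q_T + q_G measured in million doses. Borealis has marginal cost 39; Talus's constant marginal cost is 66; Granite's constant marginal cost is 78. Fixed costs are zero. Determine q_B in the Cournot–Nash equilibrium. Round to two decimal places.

49.25

Borealis's profit: π_B = (170 - Q)q_B - (39q_B). Setting ∂π_B/∂q_B = 0: 131 - 2q_B - (q_T + q_G) = 0.
Talus's first-order condition: 104 - 2q_T - (q_B + q_G) = 0.
Granite's profit: π_G = (170 - Q)q_G - (78q_G). Setting ∂π_G/∂q_G = 0: 92 - 2q_G - (q_B + q_T) = 0.
Adding the 3 conditions: 327 − 2Q − 2Q = 0, i.e. Q = 327/4.
Back-substituting: q_B = (131 − 327/4) = 197/4, q_T = (104 − 327/4) = 89/4, q_G = (92 − 327/4) = 41/4.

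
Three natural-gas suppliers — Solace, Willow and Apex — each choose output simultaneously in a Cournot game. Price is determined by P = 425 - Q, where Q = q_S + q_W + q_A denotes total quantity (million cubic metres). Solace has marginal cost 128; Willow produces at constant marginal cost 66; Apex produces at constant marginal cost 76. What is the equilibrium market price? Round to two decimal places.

173.75

Solace's profit: π_S = (425 - Q)q_S - (128q_S). Setting ∂π_S/∂q_S = 0: 297 - 2q_S - (q_W + q_A) = 0.
Willow's profit: π_W = (425 - Q)q_W - (66q_W). Setting ∂π_W/∂q_W = 0: 359 - 2q_W - (q_S + q_A) = 0.
Apex's profit: π_A = (425 - Q)q_A - (76q_A). Setting ∂π_A/∂q_A = 0: 349 - 2q_A - (q_S + q_W) = 0.
Adding the 3 first-order conditions: 1005 − 4Q = 0, so Q = 1005/4.
Back-substituting: q_S = (297 − 1005/4) = 183/4, q_W = (359 − 1005/4) = 431/4, q_A = (349 − 1005/4) = 391/4.
Total output Q = 1005/4, so price P = 425 - 1005/4 = 695/4.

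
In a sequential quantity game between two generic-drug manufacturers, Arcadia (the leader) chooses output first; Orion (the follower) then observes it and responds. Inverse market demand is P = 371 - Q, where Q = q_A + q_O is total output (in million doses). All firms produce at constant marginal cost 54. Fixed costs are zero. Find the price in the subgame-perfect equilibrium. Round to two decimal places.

133.25

The follower Orion best-responds to any q_A: π_O = (371 - Q)q_O - 54q_O.
Follower FOC: 317 - q_A - 2q_O = 0, so q_O(q_A) = (317 - q_A)/2.
The leader anticipates this reaction. Substituting into P = 371 - Q gives P = 425/2 - (1/2)q_A, so π_A = (425/2 - (1/2)q_A)q_A - 54q_A.
Maximising: ∂π_A/∂q_A = 317/2 - q_A = 0, giving q_A = 317/2.
Then q_O = (317 - 317/2)/2 = 317/4.
Total output Q = 951/4, so price P = 371 - 951/4 = 533/4.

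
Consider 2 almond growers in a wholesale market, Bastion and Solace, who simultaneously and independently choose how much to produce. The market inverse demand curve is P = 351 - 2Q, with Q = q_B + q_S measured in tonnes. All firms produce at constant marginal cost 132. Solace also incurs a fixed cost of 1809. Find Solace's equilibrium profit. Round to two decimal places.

Each firm earns π_i = (351 - 2Q)q_i - 132q_i.
Setting ∂π_i/∂q_i = 0 with rivals' quantities fixed: 219 - 4q_i - 2q_j = 0.
By symmetry each firm produces the same amount; substituting q_j = q_i yields q_i = 219/6 = 73/2.
Price P = 351 - 2·73 = 205.
Solace's profit: (205 - 132)·(73/2) - 1809 = 1711/2.

855.50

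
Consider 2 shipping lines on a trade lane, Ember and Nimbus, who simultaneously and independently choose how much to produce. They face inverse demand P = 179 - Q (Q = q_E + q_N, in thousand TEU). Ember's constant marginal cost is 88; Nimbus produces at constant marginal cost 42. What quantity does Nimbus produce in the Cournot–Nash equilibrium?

61

Ember's profit: π_E = (179 - Q)q_E - (88q_E). Setting ∂π_E/∂q_E = 0: 91 - 2q_E - (q_N) = 0.
Nimbus's profit: π_N = (179 - Q)q_N - (42q_N). Setting ∂π_N/∂q_N = 0: 137 - 2q_N - (q_E) = 0.
Rearranging gives the reaction functions q_E = (91 - q_N)/2 and q_N = (137 - q_E)/2.
Substituting one into the other gives q_E = 15 and q_N = 61.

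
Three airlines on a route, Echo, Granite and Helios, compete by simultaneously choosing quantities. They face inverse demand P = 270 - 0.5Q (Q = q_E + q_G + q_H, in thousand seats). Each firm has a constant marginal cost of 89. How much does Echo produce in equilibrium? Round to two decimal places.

A representative firm's profit is π_i = q_i(270 - 0.5Q) - 89q_i.
Setting ∂π_i/∂q_i = 0 with rivals' quantities fixed: 181 - q_i - (1/2)·Σ_{j≠i} q_j = 0.
With identical firms every q_j equals q_i, so Σ_{j≠i} q_j = 2q_i and 181 = 2q_i, giving q_i = 181/2.

90.50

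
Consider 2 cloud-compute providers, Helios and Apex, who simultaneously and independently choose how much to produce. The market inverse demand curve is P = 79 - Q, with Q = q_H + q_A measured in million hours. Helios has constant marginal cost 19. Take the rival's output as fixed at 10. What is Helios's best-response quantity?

25

With the rival's output fixed at 10, Helios's profit is π_H = (79 - 10 - q_H)q_H - (19q_H) = (69 - q_H)q_H - (19q_H).
∂π_H/∂q_H = 50 - 2q_H = 0, so q_H = 25.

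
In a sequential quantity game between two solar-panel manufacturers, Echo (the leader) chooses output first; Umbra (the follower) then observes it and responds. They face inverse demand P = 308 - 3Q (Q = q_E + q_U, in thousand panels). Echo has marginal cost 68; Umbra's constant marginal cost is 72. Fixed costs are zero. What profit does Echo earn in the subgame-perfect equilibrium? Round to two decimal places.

The follower Umbra best-responds to any q_E: π_U = (308 - 3Q)q_U - 72q_U.
∂π_U/∂q_U = 236 - 3q_E - 6q_U = 0 gives the reaction function q_U = (236 - 3q_E)/6.
The leader anticipates this reaction. Substituting into P = 308 - 3Q gives P = 190 - (3/2)q_E, so π_E = (190 - (3/2)q_E)q_E - 68q_E.
The leader's first-order condition 122 - 3q_E = 0 yields q_E = 122/3.
Then q_U = (236 - 3·(122/3))/6 = 19.
Price P = 308 - 3·(179/3) = 129.
Echo's profit: (129 - 68)·(122/3) = 2480.6667.

2480.67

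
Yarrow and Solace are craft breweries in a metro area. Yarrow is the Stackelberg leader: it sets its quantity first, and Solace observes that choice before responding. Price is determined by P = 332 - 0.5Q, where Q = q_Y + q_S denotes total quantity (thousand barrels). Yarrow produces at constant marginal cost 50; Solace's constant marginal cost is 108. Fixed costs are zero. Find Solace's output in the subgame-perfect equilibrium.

The follower Solace best-responds to any q_Y: π_S = (332 - 0.5Q)q_S - 108q_S.
Follower FOC: 224 - (1/2)q_Y - q_S = 0, so q_S(q_Y) = (224 - (1/2)q_Y).
Yarrow substitutes q_S(q_Y) into its own profit: π_Y = q_Y(332 - (1/2)q_Y - (224 - (1/2)q_Y)/2) - 50q_Y = (220 - (1/4)q_Y)q_Y - 50q_Y.
Maximising: ∂π_Y/∂q_Y = 170 - (1/2)q_Y = 0, giving q_Y = 340.
Then q_S = (224 - (1/2)·340) = 54.

54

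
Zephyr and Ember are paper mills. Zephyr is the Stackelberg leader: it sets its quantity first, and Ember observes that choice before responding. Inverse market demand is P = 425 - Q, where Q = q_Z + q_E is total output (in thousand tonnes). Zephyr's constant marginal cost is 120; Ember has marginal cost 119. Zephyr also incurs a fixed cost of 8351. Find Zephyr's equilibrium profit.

3201

Solve by backward induction. Given q_Z, the follower Ember maximises π_E = (425 - q_Z - q_E)q_E - 119q_E.
Follower FOC: 306 - q_Z - 2q_E = 0, so q_E(q_Z) = (306 - q_Z)/2.
Zephyr substitutes q_E(q_Z) into its own profit: π_Z = q_Z(425 - q_Z - (306 - q_Z)/2) - 120q_Z = (272 - (1/2)q_Z)q_Z - 120q_Z.
The leader's first-order condition 152 - q_Z = 0 yields q_Z = 152.
Then q_E = (306 - 152)/2 = 77.
Price P = 425 - 229 = 196.
Zephyr's profit: (196 - 120)·152 - 8351 = 3201.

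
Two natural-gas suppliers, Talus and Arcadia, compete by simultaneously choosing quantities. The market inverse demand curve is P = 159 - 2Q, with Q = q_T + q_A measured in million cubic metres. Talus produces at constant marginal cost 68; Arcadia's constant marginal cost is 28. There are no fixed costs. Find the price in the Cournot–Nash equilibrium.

85

Talus's profit: π_T = (159 - 2Q)q_T - (68q_T). Setting ∂π_T/∂q_T = 0: 91 - 4q_T - 2(q_A) = 0.
Arcadia's profit: π_A = (159 - 2Q)q_A - (28q_A). Setting ∂π_A/∂q_A = 0: 131 - 4q_A - 2(q_T) = 0.
So q_T = (91 - 2q_A)/4 and q_A = (131 - 2q_T)/4.
Substituting one into the other gives q_T = 17/2 and q_A = 57/2.
Total output Q = 37, so price P = 159 - 2·37 = 85.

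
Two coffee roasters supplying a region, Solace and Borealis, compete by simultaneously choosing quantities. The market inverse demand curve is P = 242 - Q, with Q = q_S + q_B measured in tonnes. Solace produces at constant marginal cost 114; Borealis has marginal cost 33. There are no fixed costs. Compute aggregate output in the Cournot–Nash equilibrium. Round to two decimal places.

112.33

Solace's profit: π_S = (242 - Q)q_S - (114q_S). Setting ∂π_S/∂q_S = 0: 128 - 2q_S - (q_B) = 0.
Borealis's profit: π_B = (242 - Q)q_B - (33q_B). Setting ∂π_B/∂q_B = 0: 209 - 2q_B - (q_S) = 0.
Best responses: q_S = (128 - q_B)/2, q_B = (209 - q_S)/2.
Substituting one into the other gives q_S = 47/3 and q_B = 290/3.
Total output Q = 47/3 + 290/3 = 337/3.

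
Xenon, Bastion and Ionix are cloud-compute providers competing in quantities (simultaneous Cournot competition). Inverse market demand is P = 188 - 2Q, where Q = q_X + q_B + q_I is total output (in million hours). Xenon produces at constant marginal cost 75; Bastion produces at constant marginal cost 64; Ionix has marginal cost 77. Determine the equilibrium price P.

Xenon's profit: π_X = (188 - 2Q)q_X - (75q_X). Setting ∂π_X/∂q_X = 0: 113 - 4q_X - 2(q_B + q_I) = 0.
Bastion's first-order condition: 124 - 4q_B - 2(q_X + q_I) = 0.
Ionix's profit: π_I = (188 - 2Q)q_I - (77q_I). Setting ∂π_I/∂q_I = 0: 111 - 4q_I - 2(q_X + q_B) = 0.
Adding the 3 first-order conditions: 348 − 8Q = 0, so Q = 87/2.
Back-substituting: q_X = (113 − 87)/2 = 13, q_B = (124 − 87)/2 = 37/2, q_I = (111 − 87)/2 = 12.
Total output Q = 87/2, so price P = 188 - 2·(87/2) = 101.

101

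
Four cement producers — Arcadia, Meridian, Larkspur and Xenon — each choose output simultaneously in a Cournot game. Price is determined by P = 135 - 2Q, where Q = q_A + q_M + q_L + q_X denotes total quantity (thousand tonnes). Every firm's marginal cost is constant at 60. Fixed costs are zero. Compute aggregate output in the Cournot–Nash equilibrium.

30

Each firm earns π_i = (135 - 2Q)q_i - 60q_i.
Setting ∂π_i/∂q_i = 0 with rivals' quantities fixed: 75 - 4q_i - 2·Σ_{j≠i} q_j = 0.
By symmetry each firm produces the same amount; substituting Σ_{j≠i} q_j = 3q_i yields q_i = 75/10 = 15/2.
Total output Q = 15/2 + 15/2 + 15/2 + 15/2 = 30.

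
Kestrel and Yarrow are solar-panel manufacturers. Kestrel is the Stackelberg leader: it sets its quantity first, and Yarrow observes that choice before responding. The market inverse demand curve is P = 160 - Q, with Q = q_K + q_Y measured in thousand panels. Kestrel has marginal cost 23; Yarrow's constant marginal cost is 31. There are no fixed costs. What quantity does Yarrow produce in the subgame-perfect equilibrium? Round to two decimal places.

The follower Yarrow best-responds to any q_K: π_Y = (160 - Q)q_Y - 31q_Y.
Setting the follower's marginal profit to zero, 129 - q_K - 2q_Y = 0, i.e. q_Y = (129 - q_K)/2.
Kestrel substitutes q_Y(q_K) into its own profit: π_K = q_K(160 - q_K - (129 - q_K)/2) - 23q_K = (191/2 - (1/2)q_K)q_K - 23q_K.
Maximising: ∂π_K/∂q_K = 145/2 - q_K = 0, giving q_K = 145/2.
Then q_Y = (129 - 145/2)/2 = 113/4.

28.25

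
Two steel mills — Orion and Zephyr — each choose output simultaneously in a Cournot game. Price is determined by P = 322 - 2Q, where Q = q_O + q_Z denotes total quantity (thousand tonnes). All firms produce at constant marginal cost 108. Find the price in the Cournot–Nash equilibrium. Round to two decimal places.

A representative firm's profit is π_i = q_i(322 - 2Q) - 108q_i.
Setting ∂π_i/∂q_i = 0 with rivals' quantities fixed: 214 - 4q_i - 2q_j = 0.
With identical firms every q_j equals q_i, so q_j = q_i and 214 = 6q_i, giving q_i = 107/3.
Total output Q = 214/3, so price P = 322 - 2·(214/3) = 538/3.

179.33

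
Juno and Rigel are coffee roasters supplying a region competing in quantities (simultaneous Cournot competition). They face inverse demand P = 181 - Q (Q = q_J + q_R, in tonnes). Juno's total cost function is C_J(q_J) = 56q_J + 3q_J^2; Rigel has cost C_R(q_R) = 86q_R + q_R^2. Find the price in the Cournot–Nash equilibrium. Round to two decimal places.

Juno's profit: π_J = (181 - Q)q_J - (56q_J + 3q_J²). Setting ∂π_J/∂q_J = 0: 125 - 8q_J - (q_R) = 0.
Rigel's first-order condition: 95 - 4q_R - (q_J) = 0.
So q_J = (125 - q_R)/8 and q_R = (95 - q_J)/4.
Solving the pair: q_J = 405/31, q_R = 635/31.
Total output Q = 1040/31, so price P = 181 - 1040/31 = 147.4516.

147.45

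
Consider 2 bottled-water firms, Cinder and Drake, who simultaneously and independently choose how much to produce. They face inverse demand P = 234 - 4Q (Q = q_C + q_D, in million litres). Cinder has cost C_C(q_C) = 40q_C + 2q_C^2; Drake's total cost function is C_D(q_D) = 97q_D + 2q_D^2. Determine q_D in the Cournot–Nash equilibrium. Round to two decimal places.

Cinder's profit: π_C = (234 - 4Q)q_C - (40q_C + 2q_C²). Setting ∂π_C/∂q_C = 0: 194 - 12q_C - 4(q_D) = 0.
Drake's first-order condition: 137 - 12q_D - 4(q_C) = 0.
Rearranging gives the reaction functions q_C = (194 - 4q_D)/12 and q_D = (137 - 4q_C)/12.
Substituting one into the other gives q_C = 445/32 and q_D = 217/32.

6.78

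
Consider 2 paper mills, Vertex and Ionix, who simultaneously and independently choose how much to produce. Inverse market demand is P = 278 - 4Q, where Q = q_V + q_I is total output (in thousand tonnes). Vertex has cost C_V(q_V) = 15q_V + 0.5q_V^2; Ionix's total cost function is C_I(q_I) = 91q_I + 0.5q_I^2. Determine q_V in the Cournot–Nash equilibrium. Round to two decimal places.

24.91

Vertex's profit: π_V = (278 - 4Q)q_V - (15q_V + (1/2)q_V²). Setting ∂π_V/∂q_V = 0: 263 - 9q_V - 4(q_I) = 0.
Ionix's profit: π_I = (278 - 4Q)q_I - (91q_I + (1/2)q_I²). Setting ∂π_I/∂q_I = 0: 187 - 9q_I - 4(q_V) = 0.
Rearranging gives the reaction functions q_V = (263 - 4q_I)/9 and q_I = (187 - 4q_V)/9.
Solving the pair: q_V = 1619/65, q_I = 631/65.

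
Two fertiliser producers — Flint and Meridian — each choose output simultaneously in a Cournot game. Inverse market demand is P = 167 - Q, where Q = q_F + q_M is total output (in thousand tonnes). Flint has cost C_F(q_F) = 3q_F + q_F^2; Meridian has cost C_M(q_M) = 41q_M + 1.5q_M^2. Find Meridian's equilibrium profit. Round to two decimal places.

Flint's profit: π_F = (167 - Q)q_F - (3q_F + q_F²). Setting ∂π_F/∂q_F = 0: 164 - 4q_F - (q_M) = 0.
Meridian's first-order condition: 126 - 5q_M - (q_F) = 0.
Rearranging gives the reaction functions q_F = (164 - q_M)/4 and q_M = (126 - q_F)/5.
Substituting one into the other gives q_F = 694/19 and q_M = 340/19.
Price P = 167 - 1034/19 = 112.5789.
Meridian's profit: 112.5789·(340/19) - 41·(340/19) - (3/2)(340/19)² = 800.5540.

800.55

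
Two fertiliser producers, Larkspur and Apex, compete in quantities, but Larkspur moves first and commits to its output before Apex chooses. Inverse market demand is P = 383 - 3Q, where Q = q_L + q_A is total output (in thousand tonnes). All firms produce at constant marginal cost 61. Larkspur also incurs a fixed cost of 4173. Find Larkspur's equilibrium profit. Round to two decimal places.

The follower Apex best-responds to any q_L: π_A = (383 - 3Q)q_A - 61q_A.
Setting the follower's marginal profit to zero, 322 - 3q_L - 6q_A = 0, i.e. q_A = (322 - 3q_L)/6.
Larkspur substitutes q_A(q_L) into its own profit: π_L = q_L(383 - 3q_L - (322 - 3q_L)/2) - 61q_L = (222 - (3/2)q_L)q_L - 61q_L.
Leader FOC: 161 - 3q_L = 0, so q_L = 161/3.
Then q_A = (322 - 3·(161/3))/6 = 161/6.
Price P = 383 - 3·(161/2) = 283/2.
Larkspur's profit: (283/2 - 61)·(161/3) - 4173 = 883/6.

147.17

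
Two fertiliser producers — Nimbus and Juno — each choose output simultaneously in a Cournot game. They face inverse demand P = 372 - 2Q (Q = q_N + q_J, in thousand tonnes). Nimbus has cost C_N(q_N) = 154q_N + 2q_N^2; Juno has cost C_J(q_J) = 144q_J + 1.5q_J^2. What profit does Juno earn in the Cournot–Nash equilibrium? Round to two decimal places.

Nimbus's profit: π_N = (372 - 2Q)q_N - (154q_N + 2q_N²). Setting ∂π_N/∂q_N = 0: 218 - 8q_N - 2(q_J) = 0.
Juno's profit: π_J = (372 - 2Q)q_J - (144q_J + (3/2)q_J²). Setting ∂π_J/∂q_J = 0: 228 - 7q_J - 2(q_N) = 0.
Rearranging gives the reaction functions q_N = (218 - 2q_J)/8 and q_J = (228 - 2q_N)/7.
Solving the pair: q_N = 535/26, q_J = 347/13.
Price P = 372 - 2·(1229/26) = 277.4615.
Juno's profit: 277.4615·(347/13) - 144·(347/13) - (3/2)(347/13)² = 2493.6775.

2493.68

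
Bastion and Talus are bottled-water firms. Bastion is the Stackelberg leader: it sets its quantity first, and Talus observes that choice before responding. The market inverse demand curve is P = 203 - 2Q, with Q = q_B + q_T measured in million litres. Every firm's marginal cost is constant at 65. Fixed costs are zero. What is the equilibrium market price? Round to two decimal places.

Solve by backward induction. Given q_B, the follower Talus maximises π_T = (203 - 2q_B - 2q_T)q_T - 65q_T.
∂π_T/∂q_T = 138 - 2q_B - 4q_T = 0 gives the reaction function q_T = (138 - 2q_B)/4.
Bastion substitutes q_T(q_B) into its own profit: π_B = q_B(203 - 2q_B - (138 - 2q_B)/2) - 65q_B = (134 - q_B)q_B - 65q_B.
Leader FOC: 69 - 2q_B = 0, so q_B = 69/2.
Then q_T = (138 - 2·(69/2))/4 = 69/4.
Total output Q = 207/4, so price P = 203 - 2·(207/4) = 199/2.

99.50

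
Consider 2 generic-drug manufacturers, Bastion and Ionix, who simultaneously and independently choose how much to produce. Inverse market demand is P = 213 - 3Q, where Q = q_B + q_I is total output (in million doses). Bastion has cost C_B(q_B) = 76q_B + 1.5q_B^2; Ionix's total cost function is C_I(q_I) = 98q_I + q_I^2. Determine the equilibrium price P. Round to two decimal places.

147.52

Bastion's profit: π_B = (213 - 3Q)q_B - (76q_B + (3/2)q_B²). Setting ∂π_B/∂q_B = 0: 137 - 9q_B - 3(q_I) = 0.
Ionix's profit: π_I = (213 - 3Q)q_I - (98q_I + q_I²). Setting ∂π_I/∂q_I = 0: 115 - 8q_I - 3(q_B) = 0.
Rearranging gives the reaction functions q_B = (137 - 3q_I)/9 and q_I = (115 - 3q_B)/8.
Substituting one into the other gives q_B = 751/63 and q_I = 208/21.
Total output Q = 1375/63, so price P = 213 - 3·(1375/63) = 147.5238.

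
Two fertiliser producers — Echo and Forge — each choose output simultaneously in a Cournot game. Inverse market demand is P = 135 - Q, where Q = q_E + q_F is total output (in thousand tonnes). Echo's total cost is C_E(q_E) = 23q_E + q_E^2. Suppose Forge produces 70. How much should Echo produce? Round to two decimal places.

10.50

With the rival's output fixed at 70, Echo's profit is π_E = (135 - 70 - q_E)q_E - (23q_E + q_E²) = (65 - q_E)q_E - (23q_E + q_E²).
∂π_E/∂q_E = 42 - 4q_E = 0, so q_E = 21/2.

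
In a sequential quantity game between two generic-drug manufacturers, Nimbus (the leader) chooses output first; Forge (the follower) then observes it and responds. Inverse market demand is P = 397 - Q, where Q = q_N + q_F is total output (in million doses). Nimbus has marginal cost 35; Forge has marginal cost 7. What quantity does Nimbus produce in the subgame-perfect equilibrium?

167

The follower Forge best-responds to any q_N: π_F = (397 - Q)q_F - 7q_F.
Setting the follower's marginal profit to zero, 390 - q_N - 2q_F = 0, i.e. q_F = (390 - q_N)/2.
The leader anticipates this reaction. Substituting into P = 397 - Q gives P = 202 - (1/2)q_N, so π_N = (202 - (1/2)q_N)q_N - 35q_N.
Leader FOC: 167 - q_N = 0, so q_N = 167.
Then q_F = (390 - 167)/2 = 223/2.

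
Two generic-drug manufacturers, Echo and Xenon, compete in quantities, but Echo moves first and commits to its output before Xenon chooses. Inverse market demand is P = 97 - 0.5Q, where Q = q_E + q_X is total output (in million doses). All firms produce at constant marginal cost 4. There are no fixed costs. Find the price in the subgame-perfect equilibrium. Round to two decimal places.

27.25

The follower Xenon best-responds to any q_E: π_X = (97 - 0.5Q)q_X - 4q_X.
∂π_X/∂q_X = 93 - (1/2)q_E - q_X = 0 gives the reaction function q_X = (93 - (1/2)q_E).
Echo substitutes q_X(q_E) into its own profit: π_E = q_E(97 - (1/2)q_E - (93 - (1/2)q_E)/2) - 4q_E = (101/2 - (1/4)q_E)q_E - 4q_E.
The leader's first-order condition 93/2 - (1/2)q_E = 0 yields q_E = 93.
Then q_X = (93 - (1/2)·93) = 93/2.
Total output Q = 279/2, so price P = 97 - (1/2)·(279/2) = 109/4.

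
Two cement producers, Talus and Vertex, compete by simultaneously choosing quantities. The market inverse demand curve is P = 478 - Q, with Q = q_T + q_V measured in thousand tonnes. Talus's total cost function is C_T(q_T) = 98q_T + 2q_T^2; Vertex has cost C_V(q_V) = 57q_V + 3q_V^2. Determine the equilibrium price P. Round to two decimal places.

376.62

Talus's profit: π_T = (478 - Q)q_T - (98q_T + 2q_T²). Setting ∂π_T/∂q_T = 0: 380 - 6q_T - (q_V) = 0.
Vertex's first-order condition: 421 - 8q_V - (q_T) = 0.
Best responses: q_T = (380 - q_V)/6, q_V = (421 - q_T)/8.
Solving the pair: q_T = 55.7234, q_V = 45.6596.
Total output Q = 101.3830, so price P = 478 - 101.3830 = 376.6170.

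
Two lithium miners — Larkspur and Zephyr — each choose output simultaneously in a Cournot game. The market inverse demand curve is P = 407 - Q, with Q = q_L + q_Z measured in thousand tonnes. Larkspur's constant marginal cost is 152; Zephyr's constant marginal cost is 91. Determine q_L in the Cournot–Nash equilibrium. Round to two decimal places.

64.67

Larkspur's profit: π_L = (407 - Q)q_L - (152q_L). Setting ∂π_L/∂q_L = 0: 255 - 2q_L - (q_Z) = 0.
Zephyr's first-order condition: 316 - 2q_Z - (q_L) = 0.
Best responses: q_L = (255 - q_Z)/2, q_Z = (316 - q_L)/2.
Substituting one into the other gives q_L = 194/3 and q_Z = 377/3.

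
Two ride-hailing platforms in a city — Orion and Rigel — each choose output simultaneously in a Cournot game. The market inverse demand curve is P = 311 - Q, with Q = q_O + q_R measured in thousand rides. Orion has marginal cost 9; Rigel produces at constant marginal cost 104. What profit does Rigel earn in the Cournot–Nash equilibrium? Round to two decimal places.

Orion's profit: π_O = (311 - Q)q_O - (9q_O). Setting ∂π_O/∂q_O = 0: 302 - 2q_O - (q_R) = 0.
Rigel's first-order condition: 207 - 2q_R - (q_O) = 0.
Rearranging gives the reaction functions q_O = (302 - q_R)/2 and q_R = (207 - q_O)/2.
Solving the pair: q_O = 397/3, q_R = 112/3.
Price P = 311 - 509/3 = 424/3.
Rigel's profit: (424/3 - 104)·(112/3) = 1393.7778.

1393.78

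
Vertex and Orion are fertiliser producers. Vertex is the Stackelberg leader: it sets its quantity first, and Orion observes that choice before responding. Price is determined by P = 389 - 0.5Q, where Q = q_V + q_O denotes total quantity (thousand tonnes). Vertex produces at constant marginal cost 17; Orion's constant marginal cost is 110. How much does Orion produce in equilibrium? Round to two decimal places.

46.50

The follower Orion best-responds to any q_V: π_O = (389 - 0.5Q)q_O - 110q_O.
Setting the follower's marginal profit to zero, 279 - (1/2)q_V - q_O = 0, i.e. q_O = (279 - (1/2)q_V).
Vertex substitutes q_O(q_V) into its own profit: π_V = q_V(389 - (1/2)q_V - (279 - (1/2)q_V)/2) - 17q_V = (499/2 - (1/4)q_V)q_V - 17q_V.
The leader's first-order condition 465/2 - (1/2)q_V = 0 yields q_V = 465.
Then q_O = (279 - (1/2)·465) = 93/2.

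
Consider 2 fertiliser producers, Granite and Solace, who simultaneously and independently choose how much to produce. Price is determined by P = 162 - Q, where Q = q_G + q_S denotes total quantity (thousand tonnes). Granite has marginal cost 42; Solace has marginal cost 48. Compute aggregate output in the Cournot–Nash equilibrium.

Granite's profit: π_G = (162 - Q)q_G - (42q_G). Setting ∂π_G/∂q_G = 0: 120 - 2q_G - (q_S) = 0.
Solace's first-order condition: 114 - 2q_S - (q_G) = 0.
Best responses: q_G = (120 - q_S)/2, q_S = (114 - q_G)/2.
Solving the pair: q_G = 42, q_S = 36.
Total output Q = 42 + 36 = 78.

78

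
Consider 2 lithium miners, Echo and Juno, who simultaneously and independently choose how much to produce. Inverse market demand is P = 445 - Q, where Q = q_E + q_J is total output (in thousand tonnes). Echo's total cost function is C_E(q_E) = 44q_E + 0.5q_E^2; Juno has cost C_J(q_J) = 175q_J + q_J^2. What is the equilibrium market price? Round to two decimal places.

Echo's profit: π_E = (445 - Q)q_E - (44q_E + (1/2)q_E²). Setting ∂π_E/∂q_E = 0: 401 - 3q_E - (q_J) = 0.
Juno's profit: π_J = (445 - Q)q_J - (175q_J + q_J²). Setting ∂π_J/∂q_J = 0: 270 - 4q_J - (q_E) = 0.
So q_E = (401 - q_J)/3 and q_J = (270 - q_E)/4.
Solving the pair: q_E = 1334/11, q_J = 409/11.
Total output Q = 1743/11, so price P = 445 - 1743/11 = 286.5455.

286.55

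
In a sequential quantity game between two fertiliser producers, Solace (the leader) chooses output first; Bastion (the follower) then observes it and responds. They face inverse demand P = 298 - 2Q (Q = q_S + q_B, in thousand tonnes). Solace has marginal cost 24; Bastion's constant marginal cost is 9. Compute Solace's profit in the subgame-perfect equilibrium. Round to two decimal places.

4192.56

The follower Bastion best-responds to any q_S: π_B = (298 - 2Q)q_B - 9q_B.
Follower FOC: 289 - 2q_S - 4q_B = 0, so q_B(q_S) = (289 - 2q_S)/4.
The leader anticipates this reaction. Substituting into P = 298 - 2Q gives P = 307/2 - q_S, so π_S = (307/2 - q_S)q_S - 24q_S.
Maximising: ∂π_S/∂q_S = 259/2 - 2q_S = 0, giving q_S = 259/4.
Then q_B = (289 - 2·(259/4))/4 = 319/8.
Price P = 298 - 2·(837/8) = 355/4.
Solace's profit: (355/4 - 24)·(259/4) = 4192.5625.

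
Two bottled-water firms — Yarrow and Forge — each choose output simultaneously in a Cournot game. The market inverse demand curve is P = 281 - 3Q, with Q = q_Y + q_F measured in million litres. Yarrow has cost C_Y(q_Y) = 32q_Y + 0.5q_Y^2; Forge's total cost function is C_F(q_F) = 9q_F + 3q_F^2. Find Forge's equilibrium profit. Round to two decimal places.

Yarrow's profit: π_Y = (281 - 3Q)q_Y - (32q_Y + (1/2)q_Y²). Setting ∂π_Y/∂q_Y = 0: 249 - 7q_Y - 3(q_F) = 0.
Forge's first-order condition: 272 - 12q_F - 3(q_Y) = 0.
So q_Y = (249 - 3q_F)/7 and q_F = (272 - 3q_Y)/12.
Substituting one into the other gives q_Y = 724/25 and q_F = 1157/75.
Price P = 281 - 3·44.3867 = 147.8400.
Forge's profit: 147.8400·(1157/75) - 9·(1157/75) - 3(1157/75)² = 1427.8923.

1427.89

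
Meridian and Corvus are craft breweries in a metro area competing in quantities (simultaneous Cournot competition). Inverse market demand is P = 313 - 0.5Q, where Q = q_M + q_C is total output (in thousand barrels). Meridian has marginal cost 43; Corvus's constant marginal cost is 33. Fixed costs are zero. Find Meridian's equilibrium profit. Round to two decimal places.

15022.22

Meridian's profit: π_M = (313 - 0.5Q)q_M - (43q_M). Setting ∂π_M/∂q_M = 0: 270 - q_M - (1/2)(q_C) = 0.
Corvus's profit: π_C = (313 - 0.5Q)q_C - (33q_C). Setting ∂π_C/∂q_C = 0: 280 - q_C - (1/2)(q_M) = 0.
Rearranging gives the reaction functions q_M = (270 - (1/2)q_C) and q_C = (280 - (1/2)q_M).
Solving the pair: q_M = 520/3, q_C = 580/3.
Price P = 313 - (1/2)·(1100/3) = 389/3.
Meridian's profit: (389/3 - 43)·(520/3) = 15022.2222.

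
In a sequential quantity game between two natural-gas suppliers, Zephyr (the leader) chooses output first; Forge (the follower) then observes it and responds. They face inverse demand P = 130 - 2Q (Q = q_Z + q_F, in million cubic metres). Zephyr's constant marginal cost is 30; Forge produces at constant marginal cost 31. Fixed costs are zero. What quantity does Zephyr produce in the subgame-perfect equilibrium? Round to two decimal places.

The follower Forge best-responds to any q_Z: π_F = (130 - 2Q)q_F - 31q_F.
∂π_F/∂q_F = 99 - 2q_Z - 4q_F = 0 gives the reaction function q_F = (99 - 2q_Z)/4.
The leader anticipates this reaction. Substituting into P = 130 - 2Q gives P = 161/2 - q_Z, so π_Z = (161/2 - q_Z)q_Z - 30q_Z.
Leader FOC: 101/2 - 2q_Z = 0, so q_Z = 101/4.
Then q_F = (99 - 2·(101/4))/4 = 97/8.

25.25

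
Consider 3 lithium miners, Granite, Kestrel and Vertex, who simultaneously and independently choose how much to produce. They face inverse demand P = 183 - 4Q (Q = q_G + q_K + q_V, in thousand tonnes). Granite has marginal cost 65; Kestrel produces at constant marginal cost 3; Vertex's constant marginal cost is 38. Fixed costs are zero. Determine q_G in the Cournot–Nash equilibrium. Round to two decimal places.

Granite's profit: π_G = (183 - 4Q)q_G - (65q_G). Setting ∂π_G/∂q_G = 0: 118 - 8q_G - 4(q_K + q_V) = 0.
Kestrel's first-order condition: 180 - 8q_K - 4(q_G + q_V) = 0.
Vertex's profit: π_V = (183 - 4Q)q_V - (38q_V). Setting ∂π_V/∂q_V = 0: 145 - 8q_V - 4(q_G + q_K) = 0.
Adding the 3 first-order conditions: 443 − 16Q = 0, so Q = 443/16.
Back-substituting: q_G = (118 − 443/4)/4 = 29/16, q_K = (180 − 443/4)/4 = 277/16, q_V = (145 − 443/4)/4 = 137/16.

1.81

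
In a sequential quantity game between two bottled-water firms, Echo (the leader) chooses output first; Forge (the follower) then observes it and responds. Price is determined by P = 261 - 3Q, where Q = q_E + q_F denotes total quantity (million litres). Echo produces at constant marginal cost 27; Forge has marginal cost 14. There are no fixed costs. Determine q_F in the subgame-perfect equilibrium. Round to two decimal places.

The follower Forge best-responds to any q_E: π_F = (261 - 3Q)q_F - 14q_F.
Setting the follower's marginal profit to zero, 247 - 3q_E - 6q_F = 0, i.e. q_F = (247 - 3q_E)/6.
The leader anticipates this reaction. Substituting into P = 261 - 3Q gives P = 275/2 - (3/2)q_E, so π_E = (275/2 - (3/2)q_E)q_E - 27q_E.
Leader FOC: 221/2 - 3q_E = 0, so q_E = 221/6.
Then q_F = (247 - 3·(221/6))/6 = 91/4.

22.75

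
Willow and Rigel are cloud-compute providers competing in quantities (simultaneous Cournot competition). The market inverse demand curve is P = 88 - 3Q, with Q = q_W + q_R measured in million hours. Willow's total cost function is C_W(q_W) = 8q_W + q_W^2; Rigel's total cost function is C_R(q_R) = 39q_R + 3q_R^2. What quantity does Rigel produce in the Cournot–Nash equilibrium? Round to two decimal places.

1.75

Willow's profit: π_W = (88 - 3Q)q_W - (8q_W + q_W²). Setting ∂π_W/∂q_W = 0: 80 - 8q_W - 3(q_R) = 0.
Rigel's first-order condition: 49 - 12q_R - 3(q_W) = 0.
So q_W = (80 - 3q_R)/8 and q_R = (49 - 3q_W)/12.
Solving the pair: q_W = 271/29, q_R = 152/87.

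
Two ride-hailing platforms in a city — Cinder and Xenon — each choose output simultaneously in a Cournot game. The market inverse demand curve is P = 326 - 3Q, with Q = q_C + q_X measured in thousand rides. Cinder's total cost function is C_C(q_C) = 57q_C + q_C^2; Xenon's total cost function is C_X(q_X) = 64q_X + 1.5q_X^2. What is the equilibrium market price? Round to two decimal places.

Cinder's profit: π_C = (326 - 3Q)q_C - (57q_C + q_C²). Setting ∂π_C/∂q_C = 0: 269 - 8q_C - 3(q_X) = 0.
Xenon's profit: π_X = (326 - 3Q)q_X - (64q_X + (3/2)q_X²). Setting ∂π_X/∂q_X = 0: 262 - 9q_X - 3(q_C) = 0.
Rearranging gives the reaction functions q_C = (269 - 3q_X)/8 and q_X = (262 - 3q_C)/9.
Solving the pair: q_C = 545/21, q_X = 1289/63.
Total output Q = 46.4127, so price P = 326 - 3·46.4127 = 186.7619.

186.76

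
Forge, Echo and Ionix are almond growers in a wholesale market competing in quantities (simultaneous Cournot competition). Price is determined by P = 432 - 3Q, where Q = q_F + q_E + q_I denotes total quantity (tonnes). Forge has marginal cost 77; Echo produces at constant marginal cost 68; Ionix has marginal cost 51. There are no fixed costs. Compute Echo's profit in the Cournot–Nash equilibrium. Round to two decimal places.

Forge's profit: π_F = (432 - 3Q)q_F - (77q_F). Setting ∂π_F/∂q_F = 0: 355 - 6q_F - 3(q_E + q_I) = 0.
Echo's first-order condition: 364 - 6q_E - 3(q_F + q_I) = 0.
Ionix's profit: π_I = (432 - 3Q)q_I - (51q_I). Setting ∂π_I/∂q_I = 0: 381 - 6q_I - 3(q_F + q_E) = 0.
Summing all 3 equations gives 1100 − 12Q = 0, hence Q = 275/3.
Back-substituting: q_F = (355 − 275)/3 = 80/3, q_E = (364 − 275)/3 = 89/3, q_I = (381 − 275)/3 = 106/3.
Price P = 432 - 3·(275/3) = 157.
Echo's profit: (157 - 68)·(89/3) = 2640.3333.

2640.33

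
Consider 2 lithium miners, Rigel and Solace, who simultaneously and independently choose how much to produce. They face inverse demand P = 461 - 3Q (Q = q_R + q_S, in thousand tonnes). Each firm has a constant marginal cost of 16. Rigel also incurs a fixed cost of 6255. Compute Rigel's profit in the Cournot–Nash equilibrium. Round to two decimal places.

1079.26

Each firm earns π_i = (461 - 3Q)q_i - 16q_i.
First-order condition (treating rivals' output as given): 445 - 6q_i - 3q_j = 0.
By symmetry each firm produces the same amount; substituting q_j = q_i yields q_i = 445/9.
Price P = 461 - 3·(890/9) = 493/3.
Rigel's profit: (493/3 - 16)·(445/9) - 6255 = 1079.2593.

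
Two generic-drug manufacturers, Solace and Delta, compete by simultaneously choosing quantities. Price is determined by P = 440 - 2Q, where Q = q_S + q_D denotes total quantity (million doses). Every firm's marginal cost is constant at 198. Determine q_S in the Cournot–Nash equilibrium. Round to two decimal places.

A representative firm's profit is π_i = q_i(440 - 2Q) - 198q_i.
Setting ∂π_i/∂q_i = 0 with rivals' quantities fixed: 242 - 4q_i - 2q_j = 0.
With identical firms every q_j equals q_i, so q_j = q_i and 242 = 6q_i, giving q_i = 121/3.

40.33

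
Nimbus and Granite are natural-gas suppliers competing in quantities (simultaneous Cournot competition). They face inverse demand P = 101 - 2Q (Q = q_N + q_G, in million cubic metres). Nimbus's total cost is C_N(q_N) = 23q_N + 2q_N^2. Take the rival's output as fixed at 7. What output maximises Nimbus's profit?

8

With the rival's output fixed at 7, Nimbus's profit is π_N = (101 - 2·7 - 2q_N)q_N - (23q_N + 2q_N²) = (87 - 2q_N)q_N - (23q_N + 2q_N²).
∂π_N/∂q_N = 64 - 8q_N = 0, so q_N = 8.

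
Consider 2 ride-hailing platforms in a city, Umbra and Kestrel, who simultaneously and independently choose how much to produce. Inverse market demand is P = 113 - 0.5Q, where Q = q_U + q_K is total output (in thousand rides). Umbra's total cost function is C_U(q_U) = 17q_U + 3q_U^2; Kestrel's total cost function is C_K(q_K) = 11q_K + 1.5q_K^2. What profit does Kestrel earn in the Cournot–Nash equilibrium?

Umbra's profit: π_U = (113 - 0.5Q)q_U - (17q_U + 3q_U²). Setting ∂π_U/∂q_U = 0: 96 - 7q_U - (1/2)(q_K) = 0.
Kestrel's profit: π_K = (113 - 0.5Q)q_K - (11q_K + (3/2)q_K²). Setting ∂π_K/∂q_K = 0: 102 - 4q_K - (1/2)(q_U) = 0.
Best responses: q_U = (96 - (1/2)q_K)/7, q_K = (102 - (1/2)q_U)/4.
Substituting one into the other gives q_U = 12 and q_K = 24.
Price P = 113 - (1/2)·36 = 95.
Kestrel's profit: 95·24 - 11·24 - (3/2)·24² = 1152.

1152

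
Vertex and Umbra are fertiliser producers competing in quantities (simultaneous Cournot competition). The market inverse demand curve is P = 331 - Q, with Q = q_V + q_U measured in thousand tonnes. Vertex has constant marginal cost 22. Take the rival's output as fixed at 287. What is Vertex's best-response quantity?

With the rival's output fixed at 287, Vertex's profit is π_V = (331 - 287 - q_V)q_V - (22q_V) = (44 - q_V)q_V - (22q_V).
∂π_V/∂q_V = 22 - 2q_V = 0, so q_V = 11.

11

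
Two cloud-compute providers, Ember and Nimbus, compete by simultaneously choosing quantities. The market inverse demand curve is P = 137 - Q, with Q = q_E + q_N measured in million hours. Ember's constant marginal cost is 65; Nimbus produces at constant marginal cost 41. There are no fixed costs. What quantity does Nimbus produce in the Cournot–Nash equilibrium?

Ember's profit: π_E = (137 - Q)q_E - (65q_E). Setting ∂π_E/∂q_E = 0: 72 - 2q_E - (q_N) = 0.
Nimbus's profit: π_N = (137 - Q)q_N - (41q_N). Setting ∂π_N/∂q_N = 0: 96 - 2q_N - (q_E) = 0.
Best responses: q_E = (72 - q_N)/2, q_N = (96 - q_E)/2.
Substituting one into the other gives q_E = 16 and q_N = 40.

40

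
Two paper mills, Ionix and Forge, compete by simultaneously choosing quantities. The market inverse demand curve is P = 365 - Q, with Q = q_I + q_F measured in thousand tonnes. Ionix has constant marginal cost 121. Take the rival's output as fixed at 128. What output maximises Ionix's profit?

With the rival's output fixed at 128, Ionix's profit is π_I = (365 - 128 - q_I)q_I - (121q_I) = (237 - q_I)q_I - (121q_I).
∂π_I/∂q_I = 116 - 2q_I = 0, so q_I = 58.

58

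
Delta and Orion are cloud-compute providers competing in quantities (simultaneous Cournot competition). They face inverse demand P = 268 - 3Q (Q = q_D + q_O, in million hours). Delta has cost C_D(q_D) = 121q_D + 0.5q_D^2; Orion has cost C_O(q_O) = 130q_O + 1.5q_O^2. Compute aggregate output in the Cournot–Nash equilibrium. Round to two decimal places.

26.56

Delta's profit: π_D = (268 - 3Q)q_D - (121q_D + (1/2)q_D²). Setting ∂π_D/∂q_D = 0: 147 - 7q_D - 3(q_O) = 0.
Orion's profit: π_O = (268 - 3Q)q_O - (130q_O + (3/2)q_O²). Setting ∂π_O/∂q_O = 0: 138 - 9q_O - 3(q_D) = 0.
Rearranging gives the reaction functions q_D = (147 - 3q_O)/7 and q_O = (138 - 3q_D)/9.
Substituting one into the other gives q_D = 101/6 and q_O = 175/18.
Total output Q = 101/6 + 175/18 = 239/9.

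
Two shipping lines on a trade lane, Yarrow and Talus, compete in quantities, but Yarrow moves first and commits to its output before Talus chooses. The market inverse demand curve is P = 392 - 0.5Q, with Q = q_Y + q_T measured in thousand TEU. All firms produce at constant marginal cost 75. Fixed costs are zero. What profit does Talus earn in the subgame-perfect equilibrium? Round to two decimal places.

Solve by backward induction. Given q_Y, the follower Talus maximises π_T = (392 - (1/2)q_Y - (1/2)q_T)q_T - 75q_T.
Setting the follower's marginal profit to zero, 317 - (1/2)q_Y - q_T = 0, i.e. q_T = (317 - (1/2)q_Y).
The leader anticipates this reaction. Substituting into P = 392 - 0.5Q gives P = 467/2 - (1/4)q_Y, so π_Y = (467/2 - (1/4)q_Y)q_Y - 75q_Y.
Maximising: ∂π_Y/∂q_Y = 317/2 - (1/2)q_Y = 0, giving q_Y = 317.
Then q_T = (317 - (1/2)·317) = 317/2.
Price P = 392 - (1/2)·(951/2) = 617/4.
Talus's profit: (617/4 - 75)·(317/2) = 12561.1250.

12561.13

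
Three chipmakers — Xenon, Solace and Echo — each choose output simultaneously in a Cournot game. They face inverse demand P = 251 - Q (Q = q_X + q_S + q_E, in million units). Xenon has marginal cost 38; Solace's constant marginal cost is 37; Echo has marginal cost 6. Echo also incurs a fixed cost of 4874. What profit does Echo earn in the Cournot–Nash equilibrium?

Xenon's profit: π_X = (251 - Q)q_X - (38q_X). Setting ∂π_X/∂q_X = 0: 213 - 2q_X - (q_S + q_E) = 0.
Solace's first-order condition: 214 - 2q_S - (q_X + q_E) = 0.
Echo's profit: π_E = (251 - Q)q_E - (6q_E). Setting ∂π_E/∂q_E = 0: 245 - 2q_E - (q_X + q_S) = 0.
Summing all 3 equations gives 672 − 4Q = 0, hence Q = 168.
Back-substituting: q_X = (213 − 168) = 45, q_S = (214 − 168) = 46, q_E = (245 − 168) = 77.
Price P = 251 - 168 = 83.
Echo's profit: (83 - 6)·77 - 4874 = 1055.

1055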